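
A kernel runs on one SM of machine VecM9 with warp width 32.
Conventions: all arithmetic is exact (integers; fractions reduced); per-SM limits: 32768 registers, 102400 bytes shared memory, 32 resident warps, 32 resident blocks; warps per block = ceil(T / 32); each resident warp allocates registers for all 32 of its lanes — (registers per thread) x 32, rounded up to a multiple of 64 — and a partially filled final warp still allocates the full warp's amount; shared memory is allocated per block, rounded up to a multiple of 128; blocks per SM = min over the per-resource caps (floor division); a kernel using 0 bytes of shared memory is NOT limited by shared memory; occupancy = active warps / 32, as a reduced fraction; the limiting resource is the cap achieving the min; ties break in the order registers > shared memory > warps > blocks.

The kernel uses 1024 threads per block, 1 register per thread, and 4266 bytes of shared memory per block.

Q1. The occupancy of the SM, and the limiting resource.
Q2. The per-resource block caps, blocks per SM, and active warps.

Answer: occupancy 1, limited by warps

registers: 16 blocks
shared memory: 23 blocks
warps: 1 block
blocks: 32 blocks

Answer: 1 block, 32 active warps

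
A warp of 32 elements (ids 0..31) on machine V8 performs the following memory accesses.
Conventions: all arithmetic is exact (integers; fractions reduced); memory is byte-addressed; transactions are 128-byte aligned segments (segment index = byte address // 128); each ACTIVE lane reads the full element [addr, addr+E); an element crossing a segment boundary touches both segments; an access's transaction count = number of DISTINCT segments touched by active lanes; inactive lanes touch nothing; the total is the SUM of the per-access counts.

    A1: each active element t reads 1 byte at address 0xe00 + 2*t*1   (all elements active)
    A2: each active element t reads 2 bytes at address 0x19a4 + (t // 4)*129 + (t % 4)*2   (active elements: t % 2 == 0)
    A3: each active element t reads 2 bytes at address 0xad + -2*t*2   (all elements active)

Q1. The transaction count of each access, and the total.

A1: 1 transaction
A2: 8 transactions
A3: 2 transactions

Answer: 1,8,2; total 11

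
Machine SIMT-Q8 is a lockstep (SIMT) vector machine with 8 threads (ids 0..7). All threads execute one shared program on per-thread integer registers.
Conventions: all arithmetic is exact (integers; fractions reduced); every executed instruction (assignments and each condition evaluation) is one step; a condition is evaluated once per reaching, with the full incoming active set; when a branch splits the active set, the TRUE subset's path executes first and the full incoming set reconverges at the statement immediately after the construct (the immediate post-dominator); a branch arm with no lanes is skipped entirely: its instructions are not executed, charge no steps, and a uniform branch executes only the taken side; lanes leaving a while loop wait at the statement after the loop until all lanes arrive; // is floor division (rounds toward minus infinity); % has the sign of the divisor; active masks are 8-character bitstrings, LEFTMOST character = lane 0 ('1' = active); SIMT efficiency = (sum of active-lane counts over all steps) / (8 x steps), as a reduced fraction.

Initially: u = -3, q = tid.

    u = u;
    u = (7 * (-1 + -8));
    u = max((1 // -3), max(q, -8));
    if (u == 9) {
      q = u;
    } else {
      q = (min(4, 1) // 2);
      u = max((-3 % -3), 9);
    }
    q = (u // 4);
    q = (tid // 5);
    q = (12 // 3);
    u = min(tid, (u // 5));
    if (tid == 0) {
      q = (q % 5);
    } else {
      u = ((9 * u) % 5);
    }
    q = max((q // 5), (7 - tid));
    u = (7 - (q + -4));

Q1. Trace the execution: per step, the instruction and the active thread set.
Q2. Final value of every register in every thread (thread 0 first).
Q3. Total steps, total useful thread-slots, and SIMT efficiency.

step 0: u <- u                       11111111
step 1: u <- (7 * (-1 + -8))         11111111
step 2: u <- max((1 // -3), max(q, -8)) 11111111
step 3: eval (u == 9)                11111111
step 4: q <- (min(4, 1) // 2)        11111111
step 5: u <- max((-3 % -3), 9)       11111111
step 6: q <- (u // 4)                11111111
step 7: q <- (tid // 5)              11111111
step 8: q <- (12 // 3)               11111111
step 9: u <- min(tid, (u // 5))      11111111
step 10: eval (tid == 0)              11111111
step 11: q <- (q % 5)                 10000000
step 12: u <- ((9 * u) % 5)           01111111
step 13: q <- max((q // 5), (7 - tid)) 11111111
step 14: u <- (7 - (q + -4))          11111111

Answer: 15 steps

u: 4,5,6,7,8,9,10,11
q: 7,6,5,4,3,2,1,0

steps = 15; useful = 112; efficiency = 112/120 = 14/15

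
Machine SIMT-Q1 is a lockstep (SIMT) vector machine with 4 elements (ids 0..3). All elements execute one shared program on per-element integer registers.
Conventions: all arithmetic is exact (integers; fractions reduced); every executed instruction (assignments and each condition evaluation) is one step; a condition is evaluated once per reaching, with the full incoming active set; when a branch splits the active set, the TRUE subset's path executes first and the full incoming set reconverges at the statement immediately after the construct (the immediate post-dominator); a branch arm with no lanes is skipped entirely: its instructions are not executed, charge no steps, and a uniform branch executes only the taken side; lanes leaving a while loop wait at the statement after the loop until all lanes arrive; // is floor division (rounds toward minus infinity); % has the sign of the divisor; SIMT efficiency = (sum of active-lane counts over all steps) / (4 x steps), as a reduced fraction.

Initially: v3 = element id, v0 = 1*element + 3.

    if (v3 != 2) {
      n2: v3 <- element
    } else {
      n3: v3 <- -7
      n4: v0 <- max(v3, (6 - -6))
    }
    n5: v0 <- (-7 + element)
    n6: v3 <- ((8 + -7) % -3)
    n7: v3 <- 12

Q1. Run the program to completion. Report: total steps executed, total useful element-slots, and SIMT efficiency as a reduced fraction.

Answer: 7 steps, 21 useful, 3/4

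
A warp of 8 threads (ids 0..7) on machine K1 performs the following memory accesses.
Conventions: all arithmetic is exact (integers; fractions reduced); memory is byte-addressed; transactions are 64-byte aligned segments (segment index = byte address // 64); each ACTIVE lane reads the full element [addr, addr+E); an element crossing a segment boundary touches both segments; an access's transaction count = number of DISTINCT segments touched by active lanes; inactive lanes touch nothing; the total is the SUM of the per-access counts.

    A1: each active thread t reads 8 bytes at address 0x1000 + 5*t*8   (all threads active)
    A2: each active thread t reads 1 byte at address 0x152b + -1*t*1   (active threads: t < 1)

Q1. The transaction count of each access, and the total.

A1: 5 transactions
A2: 1 transaction

Answer: 5,1; total 6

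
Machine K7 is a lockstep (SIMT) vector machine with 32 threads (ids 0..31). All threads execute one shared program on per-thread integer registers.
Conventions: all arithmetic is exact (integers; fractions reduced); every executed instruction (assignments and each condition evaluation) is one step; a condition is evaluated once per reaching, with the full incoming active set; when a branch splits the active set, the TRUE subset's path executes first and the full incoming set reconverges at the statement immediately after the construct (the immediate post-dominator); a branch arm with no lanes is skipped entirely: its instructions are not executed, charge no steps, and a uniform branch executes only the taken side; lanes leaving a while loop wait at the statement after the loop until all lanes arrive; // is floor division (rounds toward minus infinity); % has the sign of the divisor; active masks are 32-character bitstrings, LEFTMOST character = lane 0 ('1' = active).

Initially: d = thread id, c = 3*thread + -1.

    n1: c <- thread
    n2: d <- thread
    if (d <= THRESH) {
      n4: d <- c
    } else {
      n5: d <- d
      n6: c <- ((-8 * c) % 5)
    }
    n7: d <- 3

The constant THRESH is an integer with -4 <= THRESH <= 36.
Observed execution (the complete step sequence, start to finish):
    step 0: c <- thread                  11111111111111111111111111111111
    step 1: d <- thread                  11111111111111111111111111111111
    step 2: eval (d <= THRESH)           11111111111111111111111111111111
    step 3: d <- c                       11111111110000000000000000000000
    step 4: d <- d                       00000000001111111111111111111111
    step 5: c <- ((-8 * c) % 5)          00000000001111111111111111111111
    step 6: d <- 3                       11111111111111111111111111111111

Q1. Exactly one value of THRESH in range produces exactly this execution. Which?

Answer: THRESH = 9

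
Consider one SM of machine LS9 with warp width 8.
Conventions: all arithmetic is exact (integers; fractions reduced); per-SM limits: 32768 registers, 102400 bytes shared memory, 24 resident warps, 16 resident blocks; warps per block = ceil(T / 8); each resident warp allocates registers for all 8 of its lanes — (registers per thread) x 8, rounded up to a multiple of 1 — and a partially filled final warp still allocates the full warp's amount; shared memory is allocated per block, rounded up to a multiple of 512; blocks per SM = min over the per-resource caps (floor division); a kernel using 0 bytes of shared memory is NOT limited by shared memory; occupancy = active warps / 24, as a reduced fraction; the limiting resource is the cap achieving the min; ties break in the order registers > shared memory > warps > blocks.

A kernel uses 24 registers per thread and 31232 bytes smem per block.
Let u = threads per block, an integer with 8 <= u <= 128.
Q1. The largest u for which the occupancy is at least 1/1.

Answer: u = 96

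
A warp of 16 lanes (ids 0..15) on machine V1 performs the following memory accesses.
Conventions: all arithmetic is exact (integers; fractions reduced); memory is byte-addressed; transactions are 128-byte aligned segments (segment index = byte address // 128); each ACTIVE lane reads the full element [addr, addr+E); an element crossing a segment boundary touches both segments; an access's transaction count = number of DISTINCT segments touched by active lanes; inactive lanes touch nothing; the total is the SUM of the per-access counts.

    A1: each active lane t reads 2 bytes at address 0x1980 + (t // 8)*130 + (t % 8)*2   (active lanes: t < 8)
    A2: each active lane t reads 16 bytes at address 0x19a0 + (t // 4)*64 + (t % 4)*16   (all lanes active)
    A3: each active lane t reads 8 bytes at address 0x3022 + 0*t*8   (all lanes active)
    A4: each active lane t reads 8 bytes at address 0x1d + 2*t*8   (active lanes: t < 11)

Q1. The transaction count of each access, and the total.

A1: 1 transaction
A2: 3 transactions
A3: 1 transaction
A4: 2 transactions

Answer: 1,3,1,2; total 7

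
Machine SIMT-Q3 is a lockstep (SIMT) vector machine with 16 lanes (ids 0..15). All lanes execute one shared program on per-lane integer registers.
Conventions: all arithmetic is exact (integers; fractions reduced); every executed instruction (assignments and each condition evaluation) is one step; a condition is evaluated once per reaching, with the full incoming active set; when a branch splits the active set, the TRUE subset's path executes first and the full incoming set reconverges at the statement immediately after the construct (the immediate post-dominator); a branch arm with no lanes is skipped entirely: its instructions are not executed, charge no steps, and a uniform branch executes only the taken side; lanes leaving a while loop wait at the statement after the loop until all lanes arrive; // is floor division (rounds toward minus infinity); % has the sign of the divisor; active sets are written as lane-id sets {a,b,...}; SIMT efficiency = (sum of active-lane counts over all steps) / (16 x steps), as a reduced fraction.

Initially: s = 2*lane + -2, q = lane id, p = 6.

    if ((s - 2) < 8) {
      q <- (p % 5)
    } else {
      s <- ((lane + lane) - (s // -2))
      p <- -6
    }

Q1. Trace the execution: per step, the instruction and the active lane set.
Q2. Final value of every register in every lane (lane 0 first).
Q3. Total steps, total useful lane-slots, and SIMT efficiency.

step 0: eval ((s - 2) < 8)           {0,1,2,3,4,5,6,7,8,9,10,11,12,13,14,15}
step 1: q <- (p % 5)                 {0,1,2,3,4,5}
step 2: s <- ((lane + lane) - (s // -2)) {6,7,8,9,10,11,12,13,14,15}
step 3: p <- -6                      {6,7,8,9,10,11,12,13,14,15}

Answer: 4 steps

s: -2,0,2,4,6,8,17,20,23,26,29,32,35,38,41,44
q: 1,1,1,1,1,1,6,7,8,9,10,11,12,13,14,15
p: 6,6,6,6,6,6,-6,-6,-6,-6,-6,-6,-6,-6,-6,-6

steps = 4; useful = 42; efficiency = 42/64 = 21/32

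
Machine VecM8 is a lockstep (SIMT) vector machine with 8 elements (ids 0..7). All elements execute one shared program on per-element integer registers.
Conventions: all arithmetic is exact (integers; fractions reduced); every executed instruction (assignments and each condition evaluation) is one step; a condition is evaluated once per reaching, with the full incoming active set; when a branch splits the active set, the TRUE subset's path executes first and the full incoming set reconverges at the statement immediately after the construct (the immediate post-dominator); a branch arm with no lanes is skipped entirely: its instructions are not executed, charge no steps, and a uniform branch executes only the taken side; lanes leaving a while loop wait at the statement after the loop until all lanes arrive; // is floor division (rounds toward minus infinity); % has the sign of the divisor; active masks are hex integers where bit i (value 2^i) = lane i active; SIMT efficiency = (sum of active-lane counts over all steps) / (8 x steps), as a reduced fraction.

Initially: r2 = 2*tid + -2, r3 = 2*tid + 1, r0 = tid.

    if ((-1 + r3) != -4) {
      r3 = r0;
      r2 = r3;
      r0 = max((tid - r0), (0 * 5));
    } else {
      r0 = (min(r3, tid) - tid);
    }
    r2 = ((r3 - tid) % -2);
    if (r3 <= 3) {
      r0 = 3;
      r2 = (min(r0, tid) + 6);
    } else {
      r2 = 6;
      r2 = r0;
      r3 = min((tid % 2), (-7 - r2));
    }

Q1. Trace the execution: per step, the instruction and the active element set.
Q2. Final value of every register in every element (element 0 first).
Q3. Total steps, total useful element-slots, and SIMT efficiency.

step 0: eval ((-1 + r3) != -4)       0xff
step 1: r3 <- r0                     0xff
step 2: r2 <- r3                     0xff
step 3: r0 <- max((tid - r0), (0 * 5)) 0xff
step 4: r2 <- ((r3 - tid) % -2)      0xff
step 5: eval (r3 <= 3)               0xff
step 6: r0 <- 3                      0x0f
step 7: r2 <- (min(r0, tid) + 6)     0x0f
step 8: r2 <- 6                      0xf0
step 9: r2 <- r0                     0xf0
step 10: r3 <- min((tid % 2), (-7 - r2)) 0xf0

Answer: 11 steps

r2: 6,7,8,9,0,0,0,0
r3: 0,1,2,3,-7,-7,-7,-7
r0: 3,3,3,3,0,0,0,0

steps = 11; useful = 68; efficiency = 68/88 = 17/22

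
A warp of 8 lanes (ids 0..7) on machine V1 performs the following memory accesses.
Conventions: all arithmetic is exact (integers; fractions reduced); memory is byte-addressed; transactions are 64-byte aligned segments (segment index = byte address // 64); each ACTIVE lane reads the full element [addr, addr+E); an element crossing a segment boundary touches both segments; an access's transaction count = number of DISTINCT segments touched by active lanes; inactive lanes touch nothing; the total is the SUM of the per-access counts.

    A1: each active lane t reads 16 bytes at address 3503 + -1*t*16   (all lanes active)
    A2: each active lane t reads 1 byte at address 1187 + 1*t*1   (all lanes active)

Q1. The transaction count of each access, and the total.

A1: 3 transactions
A2: 1 transaction

Answer: 3,1; total 4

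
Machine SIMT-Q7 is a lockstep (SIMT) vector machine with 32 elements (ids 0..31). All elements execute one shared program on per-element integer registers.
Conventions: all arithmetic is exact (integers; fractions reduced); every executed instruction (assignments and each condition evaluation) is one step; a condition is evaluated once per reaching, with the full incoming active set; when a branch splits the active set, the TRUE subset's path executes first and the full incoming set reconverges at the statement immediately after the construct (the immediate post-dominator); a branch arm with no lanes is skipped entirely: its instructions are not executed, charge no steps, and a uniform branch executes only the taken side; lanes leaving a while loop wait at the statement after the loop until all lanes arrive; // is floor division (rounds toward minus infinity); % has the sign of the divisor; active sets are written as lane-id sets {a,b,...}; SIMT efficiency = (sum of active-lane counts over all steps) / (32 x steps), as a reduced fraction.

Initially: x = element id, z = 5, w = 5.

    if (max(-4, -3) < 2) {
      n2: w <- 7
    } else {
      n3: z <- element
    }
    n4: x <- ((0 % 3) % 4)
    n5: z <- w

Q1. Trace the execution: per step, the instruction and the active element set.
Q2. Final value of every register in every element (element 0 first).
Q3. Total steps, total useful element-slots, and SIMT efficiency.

step 0: eval (max(-4, -3) < 2)       {0,1,2,3,4,5,6,7,8,9,10,11,12,13,14,15,16,17,18,19,20,21,22,23,24,25,26,27,28,29,30,31}
step 1: w <- 7                       {0,1,2,3,4,5,6,7,8,9,10,11,12,13,14,15,16,17,18,19,20,21,22,23,24,25,26,27,28,29,30,31}
step 2: x <- ((0 % 3) % 4)           {0,1,2,3,4,5,6,7,8,9,10,11,12,13,14,15,16,17,18,19,20,21,22,23,24,25,26,27,28,29,30,31}
step 3: z <- w                       {0,1,2,3,4,5,6,7,8,9,10,11,12,13,14,15,16,17,18,19,20,21,22,23,24,25,26,27,28,29,30,31}

Answer: 4 steps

x: 0,0,0,0,0,0,0,0,0,0,0,0,0,0,0,0,0,0,0,0,0,0,0,0,0,0,0,0,0,0,0,0
z: 7,7,7,7,7,7,7,7,7,7,7,7,7,7,7,7,7,7,7,7,7,7,7,7,7,7,7,7,7,7,7,7
w: 7,7,7,7,7,7,7,7,7,7,7,7,7,7,7,7,7,7,7,7,7,7,7,7,7,7,7,7,7,7,7,7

steps = 4; useful = 128; efficiency = 128/128 = 1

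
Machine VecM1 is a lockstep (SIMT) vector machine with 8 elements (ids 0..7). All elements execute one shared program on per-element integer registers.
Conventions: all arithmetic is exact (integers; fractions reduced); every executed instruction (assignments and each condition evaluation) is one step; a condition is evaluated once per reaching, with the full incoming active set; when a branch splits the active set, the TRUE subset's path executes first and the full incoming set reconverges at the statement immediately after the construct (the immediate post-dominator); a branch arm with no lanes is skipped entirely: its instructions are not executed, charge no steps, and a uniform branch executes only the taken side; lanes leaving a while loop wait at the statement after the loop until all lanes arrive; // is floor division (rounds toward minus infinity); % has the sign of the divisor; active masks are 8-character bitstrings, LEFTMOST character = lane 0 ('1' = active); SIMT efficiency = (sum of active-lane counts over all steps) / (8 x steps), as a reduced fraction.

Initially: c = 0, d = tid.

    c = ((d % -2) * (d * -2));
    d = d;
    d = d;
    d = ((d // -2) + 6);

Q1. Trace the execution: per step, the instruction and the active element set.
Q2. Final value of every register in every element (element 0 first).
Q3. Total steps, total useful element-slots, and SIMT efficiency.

step 0: c <- ((d % -2) * (d * -2))   11111111
step 1: d <- d                       11111111
step 2: d <- d                       11111111
step 3: d <- ((d // -2) + 6)         11111111

Answer: 4 steps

c: 0,2,0,6,0,10,0,14
d: 6,5,5,4,4,3,3,2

steps = 4; useful = 32; efficiency = 32/32 = 1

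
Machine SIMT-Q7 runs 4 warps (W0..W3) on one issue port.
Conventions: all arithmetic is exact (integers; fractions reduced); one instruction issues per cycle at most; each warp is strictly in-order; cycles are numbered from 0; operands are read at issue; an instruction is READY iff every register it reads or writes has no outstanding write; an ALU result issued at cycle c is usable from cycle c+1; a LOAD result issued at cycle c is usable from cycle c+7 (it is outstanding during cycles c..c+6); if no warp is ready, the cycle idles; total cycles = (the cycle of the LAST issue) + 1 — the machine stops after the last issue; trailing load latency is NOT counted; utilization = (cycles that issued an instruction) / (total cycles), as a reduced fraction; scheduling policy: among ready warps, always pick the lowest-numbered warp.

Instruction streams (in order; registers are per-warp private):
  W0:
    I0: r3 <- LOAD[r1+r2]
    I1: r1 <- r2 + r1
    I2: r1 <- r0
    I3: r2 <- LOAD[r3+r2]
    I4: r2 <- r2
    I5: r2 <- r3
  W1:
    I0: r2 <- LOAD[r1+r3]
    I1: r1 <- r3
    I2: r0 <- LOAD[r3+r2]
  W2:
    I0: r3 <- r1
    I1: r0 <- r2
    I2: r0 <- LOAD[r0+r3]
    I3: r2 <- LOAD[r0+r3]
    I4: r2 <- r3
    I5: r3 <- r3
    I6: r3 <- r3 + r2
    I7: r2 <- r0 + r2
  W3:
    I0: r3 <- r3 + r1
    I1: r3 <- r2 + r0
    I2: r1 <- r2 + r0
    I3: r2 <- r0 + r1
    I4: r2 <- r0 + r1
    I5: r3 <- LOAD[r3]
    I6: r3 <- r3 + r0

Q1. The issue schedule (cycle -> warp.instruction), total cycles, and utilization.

cycle 0: W0.I0
cycle 1: W0.I1
cycle 2: W0.I2
cycle 3: W1.I0
cycle 4: W1.I1
cycle 5: W2.I0
cycle 6: W2.I1
cycle 7: W0.I3
cycle 8: W2.I2
cycle 9: W3.I0
cycle 10: W1.I2
cycle 11: W3.I1
cycle 12: W3.I2
cycle 13: W3.I3
cycle 14: W0.I4
cycle 15: W0.I5
cycle 16: W2.I3
cycle 17: W3.I4
cycle 18: W3.I5
cycle 19: idle
cycle 20: idle
cycle 21: idle
cycle 22: idle
cycle 23: W2.I4
cycle 24: W2.I5
cycle 25: W2.I6
cycle 26: W2.I7
cycle 27: W3.I6

Answer: 28 cycles, utilization 6/7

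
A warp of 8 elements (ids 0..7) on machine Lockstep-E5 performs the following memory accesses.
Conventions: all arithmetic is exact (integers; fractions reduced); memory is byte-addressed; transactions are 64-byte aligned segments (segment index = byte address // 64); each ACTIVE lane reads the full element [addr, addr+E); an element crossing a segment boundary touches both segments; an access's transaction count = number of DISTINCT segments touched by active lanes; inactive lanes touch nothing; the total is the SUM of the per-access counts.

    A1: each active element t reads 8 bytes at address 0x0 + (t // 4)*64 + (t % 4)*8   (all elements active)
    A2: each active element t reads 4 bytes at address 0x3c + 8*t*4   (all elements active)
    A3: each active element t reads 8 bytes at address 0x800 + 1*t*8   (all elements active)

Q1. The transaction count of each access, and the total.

A1: 2 transactions
A2: 5 transactions
A3: 1 transaction

Answer: 2,5,1; total 8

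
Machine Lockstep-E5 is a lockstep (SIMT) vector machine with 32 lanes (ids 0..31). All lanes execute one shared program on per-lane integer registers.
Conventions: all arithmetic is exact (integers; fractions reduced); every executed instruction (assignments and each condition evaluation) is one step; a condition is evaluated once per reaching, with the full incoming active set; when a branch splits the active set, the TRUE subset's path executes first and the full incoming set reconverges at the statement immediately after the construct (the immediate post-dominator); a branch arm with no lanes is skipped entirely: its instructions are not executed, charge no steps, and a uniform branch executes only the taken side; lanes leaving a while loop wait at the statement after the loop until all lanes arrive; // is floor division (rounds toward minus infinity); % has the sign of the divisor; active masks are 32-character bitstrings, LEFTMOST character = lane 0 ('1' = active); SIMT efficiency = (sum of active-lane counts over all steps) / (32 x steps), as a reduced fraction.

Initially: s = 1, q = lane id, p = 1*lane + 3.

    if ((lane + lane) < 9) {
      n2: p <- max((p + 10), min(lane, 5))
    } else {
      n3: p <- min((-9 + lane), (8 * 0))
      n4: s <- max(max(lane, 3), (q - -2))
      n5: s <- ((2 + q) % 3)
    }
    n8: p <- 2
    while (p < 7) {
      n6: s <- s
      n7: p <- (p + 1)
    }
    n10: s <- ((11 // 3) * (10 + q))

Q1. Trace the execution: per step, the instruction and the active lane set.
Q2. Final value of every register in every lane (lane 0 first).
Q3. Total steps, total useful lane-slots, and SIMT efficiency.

step 0: eval ((lane + lane) < 9)     11111111111111111111111111111111
step 1: p <- max((p + 10), min(lane, 5)) 11111000000000000000000000000000
step 2: p <- min((-9 + lane), (8 * 0)) 00000111111111111111111111111111
step 3: s <- max(max(lane, 3), (q - -2)) 00000111111111111111111111111111
step 4: s <- ((2 + q) % 3)           00000111111111111111111111111111
step 5: p <- 2                       11111111111111111111111111111111
step 6: eval (p < 7)                 11111111111111111111111111111111
step 7: s <- s                       11111111111111111111111111111111
step 8: p <- (p + 1)                 11111111111111111111111111111111
step 9: eval (p < 7)                 11111111111111111111111111111111
step 10: s <- s                       11111111111111111111111111111111
step 11: p <- (p + 1)                 11111111111111111111111111111111
step 12: eval (p < 7)                 11111111111111111111111111111111
step 13: s <- s                       11111111111111111111111111111111
step 14: p <- (p + 1)                 11111111111111111111111111111111
step 15: eval (p < 7)                 11111111111111111111111111111111
step 16: s <- s                       11111111111111111111111111111111
step 17: p <- (p + 1)                 11111111111111111111111111111111
step 18: eval (p < 7)                 11111111111111111111111111111111
step 19: s <- s                       11111111111111111111111111111111
step 20: p <- (p + 1)                 11111111111111111111111111111111
step 21: eval (p < 7)                 11111111111111111111111111111111
step 22: s <- ((11 // 3) * (10 + q))  11111111111111111111111111111111

Answer: 23 steps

s: 30,33,36,39,42,45,48,51,54,57,60,63,66,69,72,75,78,81,84,87,90,93,96,99,102,105,108,111,114,117,120,123
q: 0,1,2,3,4,5,6,7,8,9,10,11,12,13,14,15,16,17,18,19,20,21,22,23,24,25,26,27,28,29,30,31
p: 7,7,7,7,7,7,7,7,7,7,7,7,7,7,7,7,7,7,7,7,7,7,7,7,7,7,7,7,7,7,7,7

steps = 23; useful = 694; efficiency = 694/736 = 347/368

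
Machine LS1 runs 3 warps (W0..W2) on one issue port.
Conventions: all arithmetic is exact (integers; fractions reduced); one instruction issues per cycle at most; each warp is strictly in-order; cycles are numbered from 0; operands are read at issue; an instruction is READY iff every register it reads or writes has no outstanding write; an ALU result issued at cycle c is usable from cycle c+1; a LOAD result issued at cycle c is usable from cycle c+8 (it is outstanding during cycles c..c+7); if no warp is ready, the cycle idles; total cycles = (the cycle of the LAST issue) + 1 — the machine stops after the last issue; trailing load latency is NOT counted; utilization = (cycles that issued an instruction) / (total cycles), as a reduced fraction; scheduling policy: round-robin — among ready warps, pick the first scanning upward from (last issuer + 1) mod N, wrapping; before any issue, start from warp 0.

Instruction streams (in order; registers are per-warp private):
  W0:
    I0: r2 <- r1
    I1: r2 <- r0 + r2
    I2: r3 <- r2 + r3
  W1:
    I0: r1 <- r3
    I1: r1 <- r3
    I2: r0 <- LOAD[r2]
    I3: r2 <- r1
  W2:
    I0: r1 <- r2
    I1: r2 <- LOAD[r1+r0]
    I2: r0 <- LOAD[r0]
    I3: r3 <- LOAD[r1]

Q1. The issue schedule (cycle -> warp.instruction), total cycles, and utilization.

cycle 0: W0.I0
cycle 1: W1.I0
cycle 2: W2.I0
cycle 3: W0.I1
cycle 4: W1.I1
cycle 5: W2.I1
cycle 6: W0.I2
cycle 7: W1.I2
cycle 8: W2.I2
cycle 9: W1.I3
cycle 10: W2.I3

Answer: 11 cycles, utilization 1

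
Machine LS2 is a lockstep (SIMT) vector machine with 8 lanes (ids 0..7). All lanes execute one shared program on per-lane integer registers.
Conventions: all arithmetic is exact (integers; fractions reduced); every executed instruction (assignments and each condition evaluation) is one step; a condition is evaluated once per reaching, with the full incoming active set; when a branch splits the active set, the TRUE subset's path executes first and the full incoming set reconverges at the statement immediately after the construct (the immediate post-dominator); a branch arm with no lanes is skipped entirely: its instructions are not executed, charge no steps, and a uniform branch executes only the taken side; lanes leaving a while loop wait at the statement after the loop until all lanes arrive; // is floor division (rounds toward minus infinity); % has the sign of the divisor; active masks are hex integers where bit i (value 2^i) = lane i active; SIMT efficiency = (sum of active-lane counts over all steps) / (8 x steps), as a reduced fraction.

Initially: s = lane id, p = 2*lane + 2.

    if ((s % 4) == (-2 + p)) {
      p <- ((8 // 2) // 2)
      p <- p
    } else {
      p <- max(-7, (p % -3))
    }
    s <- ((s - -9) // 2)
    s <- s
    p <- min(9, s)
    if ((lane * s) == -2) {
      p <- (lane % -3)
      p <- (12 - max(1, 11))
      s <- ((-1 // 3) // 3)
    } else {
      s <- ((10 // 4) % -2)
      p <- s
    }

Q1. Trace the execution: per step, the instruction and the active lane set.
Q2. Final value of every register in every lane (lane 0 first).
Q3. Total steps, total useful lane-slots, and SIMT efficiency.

step 0: eval ((s % 4) == (-2 + p))   0xff
step 1: p <- ((8 // 2) // 2)         0x01
step 2: p <- p                       0x01
step 3: p <- max(-7, (p % -3))       0xfe
step 4: s <- ((s - -9) // 2)         0xff
step 5: s <- s                       0xff
step 6: p <- min(9, s)               0xff
step 7: eval ((lane * s) == -2)      0xff
step 8: s <- ((10 // 4) % -2)        0xff
step 9: p <- s                       0xff

Answer: 10 steps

s: 0,0,0,0,0,0,0,0
p: 0,0,0,0,0,0,0,0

steps = 10; useful = 65; efficiency = 65/80 = 13/16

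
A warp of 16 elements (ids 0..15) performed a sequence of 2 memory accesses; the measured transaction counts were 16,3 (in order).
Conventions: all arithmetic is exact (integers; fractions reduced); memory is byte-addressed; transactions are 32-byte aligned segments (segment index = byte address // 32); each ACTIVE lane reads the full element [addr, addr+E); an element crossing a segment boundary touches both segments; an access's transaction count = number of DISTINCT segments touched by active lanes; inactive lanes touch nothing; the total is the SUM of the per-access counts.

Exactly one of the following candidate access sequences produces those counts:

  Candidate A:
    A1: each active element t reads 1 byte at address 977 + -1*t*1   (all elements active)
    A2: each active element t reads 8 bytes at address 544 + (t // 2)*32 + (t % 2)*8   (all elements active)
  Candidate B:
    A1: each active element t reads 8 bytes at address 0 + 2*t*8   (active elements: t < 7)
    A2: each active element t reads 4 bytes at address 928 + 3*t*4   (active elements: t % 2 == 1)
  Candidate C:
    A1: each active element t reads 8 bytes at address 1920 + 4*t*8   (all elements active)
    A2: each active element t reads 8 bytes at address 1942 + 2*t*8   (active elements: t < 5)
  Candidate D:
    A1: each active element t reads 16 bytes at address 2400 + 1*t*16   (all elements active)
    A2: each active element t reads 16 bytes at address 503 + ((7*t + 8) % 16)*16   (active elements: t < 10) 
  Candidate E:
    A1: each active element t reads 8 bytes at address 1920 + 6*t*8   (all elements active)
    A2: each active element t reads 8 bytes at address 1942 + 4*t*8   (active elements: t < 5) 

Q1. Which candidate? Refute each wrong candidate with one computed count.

A: A1 gives 1 transaction, not 16
B: A1 gives 4 transactions, not 16
D: A1 gives 8 transactions, not 16
E: A2 gives 5 transactions, not 3
C: all counts match (16,3)

Answer: C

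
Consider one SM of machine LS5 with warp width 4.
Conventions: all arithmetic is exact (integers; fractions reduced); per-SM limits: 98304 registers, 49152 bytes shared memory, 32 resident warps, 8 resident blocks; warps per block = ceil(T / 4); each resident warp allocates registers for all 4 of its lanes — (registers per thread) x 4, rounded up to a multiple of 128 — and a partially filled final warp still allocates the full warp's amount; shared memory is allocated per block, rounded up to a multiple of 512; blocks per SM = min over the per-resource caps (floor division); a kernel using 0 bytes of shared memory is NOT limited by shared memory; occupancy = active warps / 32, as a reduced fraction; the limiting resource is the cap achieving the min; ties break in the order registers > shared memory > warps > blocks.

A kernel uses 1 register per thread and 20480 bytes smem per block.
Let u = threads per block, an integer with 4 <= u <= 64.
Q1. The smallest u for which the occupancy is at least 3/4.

Answer: u = 45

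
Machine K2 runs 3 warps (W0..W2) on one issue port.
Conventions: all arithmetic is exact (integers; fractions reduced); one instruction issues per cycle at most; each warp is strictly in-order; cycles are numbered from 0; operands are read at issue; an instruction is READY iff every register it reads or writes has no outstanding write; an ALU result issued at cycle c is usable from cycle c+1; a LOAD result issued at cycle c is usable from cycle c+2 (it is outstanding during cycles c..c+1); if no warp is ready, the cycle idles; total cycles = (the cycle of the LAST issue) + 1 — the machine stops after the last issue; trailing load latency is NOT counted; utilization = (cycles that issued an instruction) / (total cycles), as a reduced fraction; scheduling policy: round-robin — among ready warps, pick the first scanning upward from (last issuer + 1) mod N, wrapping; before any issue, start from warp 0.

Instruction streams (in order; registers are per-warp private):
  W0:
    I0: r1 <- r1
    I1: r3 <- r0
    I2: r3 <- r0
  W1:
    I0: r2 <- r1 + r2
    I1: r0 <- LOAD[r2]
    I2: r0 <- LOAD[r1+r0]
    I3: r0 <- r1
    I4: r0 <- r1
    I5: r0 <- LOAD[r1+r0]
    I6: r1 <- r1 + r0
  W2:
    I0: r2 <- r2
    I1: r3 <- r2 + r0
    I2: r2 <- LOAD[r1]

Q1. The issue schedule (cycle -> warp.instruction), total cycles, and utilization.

cycle 0: W0.I0
cycle 1: W1.I0
cycle 2: W2.I0
cycle 3: W0.I1
cycle 4: W1.I1
cycle 5: W2.I1
cycle 6: W0.I2
cycle 7: W1.I2
cycle 8: W2.I2
cycle 9: W1.I3
cycle 10: W1.I4
cycle 11: W1.I5
cycle 12: idle
cycle 13: W1.I6

Answer: 14 cycles, utilization 13/14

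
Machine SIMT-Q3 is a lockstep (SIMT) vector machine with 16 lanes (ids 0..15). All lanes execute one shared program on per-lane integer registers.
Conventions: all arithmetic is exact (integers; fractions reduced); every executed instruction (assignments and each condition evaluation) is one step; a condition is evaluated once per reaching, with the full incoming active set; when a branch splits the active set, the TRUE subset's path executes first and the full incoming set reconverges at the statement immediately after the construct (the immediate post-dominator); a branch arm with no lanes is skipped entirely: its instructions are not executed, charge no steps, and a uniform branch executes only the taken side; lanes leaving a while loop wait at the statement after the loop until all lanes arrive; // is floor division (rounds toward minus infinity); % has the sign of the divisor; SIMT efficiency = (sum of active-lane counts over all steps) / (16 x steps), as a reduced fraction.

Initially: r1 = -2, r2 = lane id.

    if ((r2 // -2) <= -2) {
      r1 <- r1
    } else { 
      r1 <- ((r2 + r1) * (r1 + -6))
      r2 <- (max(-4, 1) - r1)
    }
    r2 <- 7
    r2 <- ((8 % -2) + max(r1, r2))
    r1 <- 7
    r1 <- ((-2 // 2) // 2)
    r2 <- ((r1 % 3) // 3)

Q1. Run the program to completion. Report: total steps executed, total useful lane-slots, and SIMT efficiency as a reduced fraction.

Answer: 9 steps, 115 useful, 115/144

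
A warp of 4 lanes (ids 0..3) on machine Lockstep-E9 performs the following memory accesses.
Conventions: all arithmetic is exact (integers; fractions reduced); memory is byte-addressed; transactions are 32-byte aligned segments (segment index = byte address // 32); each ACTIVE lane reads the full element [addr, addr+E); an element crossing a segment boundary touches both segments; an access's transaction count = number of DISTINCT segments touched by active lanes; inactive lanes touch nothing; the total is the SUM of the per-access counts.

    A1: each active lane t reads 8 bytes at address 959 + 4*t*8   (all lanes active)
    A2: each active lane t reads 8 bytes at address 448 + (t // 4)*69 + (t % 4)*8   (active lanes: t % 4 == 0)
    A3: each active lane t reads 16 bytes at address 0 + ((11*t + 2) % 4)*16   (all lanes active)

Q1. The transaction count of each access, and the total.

A1: 5 transactions
A2: 1 transaction
A3: 2 transactions

Answer: 5,1,2; total 8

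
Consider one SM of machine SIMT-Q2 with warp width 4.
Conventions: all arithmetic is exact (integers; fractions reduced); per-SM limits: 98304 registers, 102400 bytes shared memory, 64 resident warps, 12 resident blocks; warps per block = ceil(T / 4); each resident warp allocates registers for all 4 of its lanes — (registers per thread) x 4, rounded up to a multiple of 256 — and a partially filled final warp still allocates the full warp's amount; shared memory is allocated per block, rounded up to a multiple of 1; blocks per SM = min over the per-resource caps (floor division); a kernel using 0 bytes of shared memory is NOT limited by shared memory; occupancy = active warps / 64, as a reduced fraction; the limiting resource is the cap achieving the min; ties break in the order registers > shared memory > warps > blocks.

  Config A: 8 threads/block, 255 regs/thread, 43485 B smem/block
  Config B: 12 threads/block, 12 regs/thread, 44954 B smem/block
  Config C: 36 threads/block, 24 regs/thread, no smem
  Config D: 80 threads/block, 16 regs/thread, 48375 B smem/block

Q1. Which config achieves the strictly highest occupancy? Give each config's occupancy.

occupancies: A 1/16, B 3/32, C 63/64, D 5/8

Answer: C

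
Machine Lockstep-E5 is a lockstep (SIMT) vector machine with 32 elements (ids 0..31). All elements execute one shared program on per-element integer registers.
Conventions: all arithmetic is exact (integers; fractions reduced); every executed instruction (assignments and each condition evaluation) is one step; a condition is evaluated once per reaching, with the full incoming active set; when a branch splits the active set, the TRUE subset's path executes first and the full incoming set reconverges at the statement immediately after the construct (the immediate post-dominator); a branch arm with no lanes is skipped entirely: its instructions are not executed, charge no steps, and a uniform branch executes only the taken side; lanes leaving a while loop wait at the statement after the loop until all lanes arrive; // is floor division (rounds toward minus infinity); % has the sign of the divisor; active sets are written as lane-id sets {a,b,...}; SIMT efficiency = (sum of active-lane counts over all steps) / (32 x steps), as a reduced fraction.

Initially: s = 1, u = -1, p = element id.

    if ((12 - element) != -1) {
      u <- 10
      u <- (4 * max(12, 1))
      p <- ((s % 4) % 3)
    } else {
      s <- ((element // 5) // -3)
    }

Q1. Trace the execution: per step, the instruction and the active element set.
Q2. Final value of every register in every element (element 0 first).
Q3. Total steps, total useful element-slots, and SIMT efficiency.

step 0: eval ((12 - element) != -1)  {0,1,2,3,4,5,6,7,8,9,10,11,12,13,14,15,16,17,18,19,20,21,22,23,24,25,26,27,28,29,30,31}
step 1: u <- 10                      {0,1,2,3,4,5,6,7,8,9,10,11,12,14,15,16,17,18,19,20,21,22,23,24,25,26,27,28,29,30,31}
step 2: u <- (4 * max(12, 1))        {0,1,2,3,4,5,6,7,8,9,10,11,12,14,15,16,17,18,19,20,21,22,23,24,25,26,27,28,29,30,31}
step 3: p <- ((s % 4) % 3)           {0,1,2,3,4,5,6,7,8,9,10,11,12,14,15,16,17,18,19,20,21,22,23,24,25,26,27,28,29,30,31}
step 4: s <- ((element // 5) // -3)  {13}

Answer: 5 steps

s: 1,1,1,1,1,1,1,1,1,1,1,1,1,-1,1,1,1,1,1,1,1,1,1,1,1,1,1,1,1,1,1,1
u: 48,48,48,48,48,48,48,48,48,48,48,48,48,-1,48,48,48,48,48,48,48,48,48,48,48,48,48,48,48,48,48,48
p: 1,1,1,1,1,1,1,1,1,1,1,1,1,13,1,1,1,1,1,1,1,1,1,1,1,1,1,1,1,1,1,1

steps = 5; useful = 126; efficiency = 126/160 = 63/80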